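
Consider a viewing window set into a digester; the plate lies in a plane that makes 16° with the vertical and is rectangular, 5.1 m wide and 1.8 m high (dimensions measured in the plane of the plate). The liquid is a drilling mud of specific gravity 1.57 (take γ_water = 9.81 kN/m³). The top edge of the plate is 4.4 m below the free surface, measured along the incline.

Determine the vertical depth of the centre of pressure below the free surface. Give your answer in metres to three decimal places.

h_p = 5.144 m

γ = 1.57 × 9.81 = 15.4017 kN/m³.
The plate makes 16° with the vertical, i.e. θ = 90° − 16° = 74° to the horizontal. Measuring y along the incline from the free-surface line, vertical depth h = y·sinθ with sinθ = 0.961262.
The centroid lies 1.8/2 = 0.9 m below the top edge, so y_c = 4.4 + 0.9 = 5.3 m and h_c = 5.3 × 0.961262 = 5.09469 m.
A = 5.1 × 1.8 = 9.18 m².
Resultant F = γ·h_c·A = 15.4017 × 5.09469 × 9.18 = 720.326 kN.
I_c = b·h³/12 = 5.1 × 1.8³/12 = 2.4786 m⁴.
Centre of pressure: y_p = y_c + I_c/(y_c·A) = 5.3 + 2.4786/(5.3 × 9.18) = 5.3 + 0.0509434 = 5.35094 m along the plane.
Vertically, h_p = y_p·sinθ = 5.35094 × 0.961262 = 5.14366 m.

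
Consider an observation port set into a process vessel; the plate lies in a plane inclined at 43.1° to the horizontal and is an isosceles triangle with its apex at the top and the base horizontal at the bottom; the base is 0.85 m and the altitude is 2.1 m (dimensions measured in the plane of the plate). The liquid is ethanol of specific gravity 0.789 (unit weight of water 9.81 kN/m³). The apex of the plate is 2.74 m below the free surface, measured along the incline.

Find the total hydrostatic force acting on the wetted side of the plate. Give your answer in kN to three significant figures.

F ≈ 19.5 kN

γ = 0.789 × 9.81 = 7.74009 kN/m³.
Let θ = 43.1° be the plate's angle to the horizontal; measure y along the incline from where the plane meets the free surface. Vertical depth h = y·sinθ with sinθ = 0.683274.
With the apex up, the centroid sits 2h/3 = 2 × 2.1/3 = 1.4 m below the apex, so y_c = 2.74 + 1.4 = 4.14 m and h_c = 4.14 × 0.683274 = 2.82875 m.
A = ½ × 0.85 × 2.1 = 0.8925 m².
Resultant F = γ·h_c·A = 7.74009 × 2.82875 × 0.8925 = 19.5411 kN.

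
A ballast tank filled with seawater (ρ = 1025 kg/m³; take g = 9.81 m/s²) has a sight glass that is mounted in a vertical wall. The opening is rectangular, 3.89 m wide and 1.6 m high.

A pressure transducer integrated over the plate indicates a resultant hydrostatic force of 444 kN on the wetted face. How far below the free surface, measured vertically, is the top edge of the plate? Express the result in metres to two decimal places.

d_top ≈ 6.29 m

γ = ρg = 1025 × 9.81 / 1000 = 10.05525 kN/m³.
A = 3.89 × 1.6 = 6.224 m².
From F = γ·h_c·A, the centroid depth is h_c = 444/(10.05525 × 6.224) = 7.09448 m.
The centroid lies 1.6/2 = 0.8 m below the top edge, so the top edge sits at h_top = 7.09448 − 0.8 = 6.29448 m below the surface.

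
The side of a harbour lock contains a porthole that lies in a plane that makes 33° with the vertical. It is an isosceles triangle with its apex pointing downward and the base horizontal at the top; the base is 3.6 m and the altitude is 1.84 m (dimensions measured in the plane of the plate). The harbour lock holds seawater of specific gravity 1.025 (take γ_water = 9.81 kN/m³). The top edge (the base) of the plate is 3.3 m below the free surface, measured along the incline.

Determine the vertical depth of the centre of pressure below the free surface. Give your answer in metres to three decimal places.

γ = 1.025 × 9.81 = 10.05525 kN/m³.
The plate makes 33° with the vertical, i.e. θ = 90° − 33° = 57° to the horizontal. Measuring y along the incline from the free-surface line, vertical depth h = y·sinθ with sinθ = 0.838671.
With the apex down, the centroid sits h/3 = 1.84/3 = 0.613333 m below the base (the top edge), so y_c = 3.3 + 0.613333 = 3.91333 m and h_c = 3.91333 × 0.838671 = 3.282 m.
A = ½ × 3.6 × 1.84 = 3.312 m².
Resultant F = γ·h_c·A = 10.05525 × 3.282 × 3.312 = 109.3 kN.
I_c = b·h³/36 = 3.6 × 1.84³/36 = 0.62295 m⁴.
Centre of pressure: y_p = y_c + I_c/(y_c·A) = 3.91333 + 0.62295/(3.91333 × 3.312) = 3.91333 + 0.0480636 = 3.96139 m along the plane.
Vertically, h_p = y_p·sinθ = 3.96139 × 0.838671 = 3.3223 m.

h_p = 3.322 m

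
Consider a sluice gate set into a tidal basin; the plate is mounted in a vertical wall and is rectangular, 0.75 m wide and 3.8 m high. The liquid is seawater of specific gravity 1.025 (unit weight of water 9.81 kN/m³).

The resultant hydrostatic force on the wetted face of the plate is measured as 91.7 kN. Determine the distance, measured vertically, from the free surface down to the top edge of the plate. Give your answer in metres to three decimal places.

γ = 1.025 × 9.81 = 10.05525 kN/m³.
A = 0.75 × 3.8 = 2.85 m².
From F = γ·h_c·A, the centroid depth is h_c = 91.7/(10.05525 × 2.85) = 3.19986 m.
The centroid lies 3.8/2 = 1.9 m below the top edge, so the top edge sits at h_top = 3.19986 − 1.9 = 1.29986 m below the surface.

d_top ≈ 1.300 m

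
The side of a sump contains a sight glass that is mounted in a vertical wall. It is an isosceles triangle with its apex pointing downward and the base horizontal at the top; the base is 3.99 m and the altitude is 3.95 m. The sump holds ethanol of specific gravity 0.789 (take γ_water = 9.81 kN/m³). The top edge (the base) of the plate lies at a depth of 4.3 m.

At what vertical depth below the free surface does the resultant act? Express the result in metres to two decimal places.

γ = 0.789 × 9.81 = 7.74009 kN/m³.
With the apex down, the centroid sits h/3 = 3.95/3 = 1.31667 m below the base (the top edge), so the centroid depth is h_c = 4.3 + 1.31667 = 5.61667 m.
A = ½ × 3.99 × 3.95 = 7.88025 m².
Resultant F = γ·h_c·A = 7.74009 × 5.61667 × 7.88025 = 342.582 kN.
I_c = b·h³/36 = 3.99 × 3.95³/36 = 6.83064 m⁴.
Centre of pressure: y_p = y_c + I_c/(y_c·A) = 5.61667 + 6.83064/(5.61667 × 7.88025) = 5.61667 + 0.154327 = 5.771 m along the plane.

h_p = 5.77 m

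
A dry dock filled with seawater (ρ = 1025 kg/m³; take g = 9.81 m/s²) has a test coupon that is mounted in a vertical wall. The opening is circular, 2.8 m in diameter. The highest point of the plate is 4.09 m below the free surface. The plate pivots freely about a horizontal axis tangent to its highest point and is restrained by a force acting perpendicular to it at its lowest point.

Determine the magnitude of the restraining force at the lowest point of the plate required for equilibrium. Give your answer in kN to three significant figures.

P ≈ 181 kN

γ = ρg = 1025 × 9.81 / 1000 = 10.05525 kN/m³.
The centroid is at the centre, 1.4 m below the top of the plate, so the centroid depth is h_c = 4.09 + 1.4 = 5.49 m.
A = π(1.4)² = 6.15752 m².
Resultant F = γ·h_c·A = 10.05525 × 5.49 × 6.15752 = 339.916 kN.
I_c = πr⁴/4 = π × 1.4⁴/4 = 3.01719 m⁴.
Centre of pressure: y_p = y_c + I_c/(y_c·A) = 5.49 + 3.01719/(5.49 × 6.15752) = 5.49 + 0.0892533 = 5.57925 m along the plane.
The resultant acts 1.4 + 0.0892533 = 1.48925 m (along the plate) below the hinge at the top edge, so the moment about the hinge is M = F × 1.48925 = 339.916 × 1.48925 = 506.22 kN·m.
A normal force at the bottom, 2.8 m from the hinge, must supply this moment: P = 506.22/2.8 = 180.793 kN.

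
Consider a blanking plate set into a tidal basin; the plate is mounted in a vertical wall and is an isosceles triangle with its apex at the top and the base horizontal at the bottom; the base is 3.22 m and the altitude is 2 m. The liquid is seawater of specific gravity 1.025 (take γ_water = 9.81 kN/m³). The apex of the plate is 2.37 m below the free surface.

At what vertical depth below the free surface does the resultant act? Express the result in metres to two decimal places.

h_p = 3.76 m

γ = 1.025 × 9.81 = 10.05525 kN/m³.
With the apex up, the centroid sits 2h/3 = 2 × 2/3 = 1.33333 m below the apex, so the centroid depth is h_c = 2.37 + 1.33333 = 3.70333 m.
A = ½ × 3.22 × 2 = 3.22 m².
Resultant F = γ·h_c·A = 10.05525 × 3.70333 × 3.22 = 119.906 kN.
I_c = b·h³/36 = 3.22 × 2³/36 = 0.715556 m⁴.
Centre of pressure: y_p = y_c + I_c/(y_c·A) = 3.70333 + 0.715556/(3.70333 × 3.22) = 3.70333 + 0.0600061 = 3.76334 m along the plane.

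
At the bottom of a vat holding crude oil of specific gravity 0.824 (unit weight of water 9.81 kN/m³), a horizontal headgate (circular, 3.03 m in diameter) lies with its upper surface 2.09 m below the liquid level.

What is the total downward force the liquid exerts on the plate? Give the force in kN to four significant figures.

γ = 0.824 × 9.81 = 8.08344 kN/m³.
The plate is horizontal, so pressure is uniform at p = γ·h = 8.08344 × 2.09 = 16.8944 kN/m².
A = π(1.515)² = 7.21066 m².
F = p·A = 16.8944 × 7.21066 = 121.82 kN.

F ≈ 121.8 kN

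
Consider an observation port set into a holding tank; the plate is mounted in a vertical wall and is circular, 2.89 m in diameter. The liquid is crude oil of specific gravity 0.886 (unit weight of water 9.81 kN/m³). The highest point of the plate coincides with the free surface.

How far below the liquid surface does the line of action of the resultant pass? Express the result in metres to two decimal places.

h_p = 1.81 m

γ = 0.886 × 9.81 = 8.69166 kN/m³.
The centroid is at the centre, 1.445 m below the top of the plate, so the centroid depth is h_c = 1.445 m.
A = π(1.445)² = 6.55972 m².
Resultant F = γ·h_c·A = 8.69166 × 1.445 × 6.55972 = 82.3865 kN.
I_c = πr⁴/4 = π × 1.445⁴/4 = 3.42422 m⁴.
Centre of pressure: y_p = y_c + I_c/(y_c·A) = 1.445 + 3.42422/(1.445 × 6.55972) = 1.445 + 0.361251 = 1.80625 m along the plane.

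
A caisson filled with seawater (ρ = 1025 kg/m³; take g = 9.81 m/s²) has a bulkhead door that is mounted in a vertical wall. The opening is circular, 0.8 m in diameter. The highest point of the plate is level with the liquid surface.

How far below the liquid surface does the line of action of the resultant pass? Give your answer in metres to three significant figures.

γ = ρg = 1025 × 9.81 / 1000 = 10.05525 kN/m³.
The centroid is at the centre, 0.4 m below the top of the plate, so the centroid depth is h_c = 0.4 m.
A = π(0.4)² = 0.502655 m².
Resultant F = γ·h_c·A = 10.05525 × 0.4 × 0.502655 = 2.02173 kN.
I_c = πr⁴/4 = π × 0.4⁴/4 = 0.0201062 m⁴.
Centre of pressure: y_p = y_c + I_c/(y_c·A) = 0.4 + 0.0201062/(0.4 × 0.502655) = 0.4 + 0.1 = 0.5 m along the plane.

h_p = 0.500 m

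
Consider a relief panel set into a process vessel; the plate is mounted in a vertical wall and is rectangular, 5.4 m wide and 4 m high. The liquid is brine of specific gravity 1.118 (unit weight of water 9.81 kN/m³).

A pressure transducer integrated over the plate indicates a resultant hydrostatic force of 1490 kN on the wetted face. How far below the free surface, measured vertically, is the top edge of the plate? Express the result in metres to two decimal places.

γ = 1.118 × 9.81 = 10.96758 kN/m³.
A = 5.4 × 4 = 21.6 m².
From F = γ·h_c·A, the centroid depth is h_c = 1490/(10.96758 × 21.6) = 6.28958 m.
The centroid lies 4/2 = 2 m below the top edge, so the top edge sits at h_top = 6.28958 − 2 = 4.28958 m below the surface.

d_top ≈ 4.29 m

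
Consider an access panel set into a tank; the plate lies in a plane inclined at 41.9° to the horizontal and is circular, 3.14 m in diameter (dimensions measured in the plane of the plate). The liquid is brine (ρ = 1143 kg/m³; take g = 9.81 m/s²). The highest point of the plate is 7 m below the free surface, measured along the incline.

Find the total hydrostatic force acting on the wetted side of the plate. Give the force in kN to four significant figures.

γ = ρg = 1143 × 9.81 / 1000 = 11.21283 kN/m³.
Let θ = 41.9° be the plate's angle to the horizontal; measure y along the incline from where the plane meets the free surface. Vertical depth h = y·sinθ with sinθ = 0.667833.
The centroid is at the centre, 1.57 m below the top of the plate, so y_c = 7 + 1.57 = 8.57 m and h_c = 8.57 × 0.667833 = 5.72333 m.
A = π(1.57)² = 7.74371 m².
Resultant F = γ·h_c·A = 11.21283 × 5.72333 × 7.74371 = 496.95 kN.

F ≈ 497.0 kN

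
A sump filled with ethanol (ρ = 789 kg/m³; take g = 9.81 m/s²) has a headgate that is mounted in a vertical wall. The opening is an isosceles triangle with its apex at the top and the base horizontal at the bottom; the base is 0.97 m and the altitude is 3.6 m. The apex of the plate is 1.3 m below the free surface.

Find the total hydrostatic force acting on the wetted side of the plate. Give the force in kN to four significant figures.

F ≈ 50.00 kN

γ = ρg = 789 × 9.81 / 1000 = 7.74009 kN/m³.
With the apex up, the centroid sits 2h/3 = 2 × 3.6/3 = 2.4 m below the apex, so the centroid depth is h_c = 1.3 + 2.4 = 3.7 m.
A = ½ × 0.97 × 3.6 = 1.746 m².
Resultant F = γ·h_c·A = 7.74009 × 3.7 × 1.746 = 50.0025 kN.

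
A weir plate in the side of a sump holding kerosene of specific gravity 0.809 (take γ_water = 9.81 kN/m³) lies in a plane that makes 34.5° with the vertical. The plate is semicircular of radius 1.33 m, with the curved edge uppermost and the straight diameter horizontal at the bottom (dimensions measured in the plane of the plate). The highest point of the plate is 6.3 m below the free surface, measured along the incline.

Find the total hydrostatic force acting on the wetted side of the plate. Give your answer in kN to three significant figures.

F ≈ 128 kN

γ = 0.809 × 9.81 = 7.93629 kN/m³.
The plate makes 34.5° with the vertical, i.e. θ = 90° − 34.5° = 55.5° to the horizontal. Measuring y along the incline from the free-surface line, vertical depth h = y·sinθ with sinθ = 0.824126.
The centroid lies 4r/(3π) = 0.56447 m above the diameter, so r − 4r/(3π) = 1.33 − 0.56447 = 0.76553 m below the topmost point, so y_c = 6.3 + 0.76553 = 7.06553 m and h_c = 7.06553 × 0.824126 = 5.82289 m.
A = πr²/2 = π × 1.33²/2 = 2.77858 m².
Resultant F = γ·h_c·A = 7.93629 × 5.82289 × 2.77858 = 128.404 kN.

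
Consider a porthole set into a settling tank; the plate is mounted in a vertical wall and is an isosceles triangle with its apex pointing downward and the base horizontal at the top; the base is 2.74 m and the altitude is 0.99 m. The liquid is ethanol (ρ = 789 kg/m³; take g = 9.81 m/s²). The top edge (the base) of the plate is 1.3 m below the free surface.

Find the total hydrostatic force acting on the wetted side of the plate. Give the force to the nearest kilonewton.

γ = ρg = 789 × 9.81 / 1000 = 7.74009 kN/m³.
With the apex down, the centroid sits h/3 = 0.99/3 = 0.33 m below the base (the top edge), so the centroid depth is h_c = 1.3 + 0.33 = 1.63 m.
A = ½ × 2.74 × 0.99 = 1.3563 m².
Resultant F = γ·h_c·A = 7.74009 × 1.63 × 1.3563 = 17.1116 kN.

F ≈ 17 kN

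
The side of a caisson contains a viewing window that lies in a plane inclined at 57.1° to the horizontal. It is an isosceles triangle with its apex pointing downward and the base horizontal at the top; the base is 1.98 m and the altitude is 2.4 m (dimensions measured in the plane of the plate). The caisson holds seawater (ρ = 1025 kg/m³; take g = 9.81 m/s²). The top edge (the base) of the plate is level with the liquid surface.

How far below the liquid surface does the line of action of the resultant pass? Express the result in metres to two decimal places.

h_p = 1.01 m

γ = ρg = 1025 × 9.81 / 1000 = 10.05525 kN/m³.
Let θ = 57.1° be the plate's angle to the horizontal; measure y along the incline from where the plane meets the free surface. Vertical depth h = y·sinθ with sinθ = 0.839620.
With the apex down, the centroid sits h/3 = 2.4/3 = 0.8 m below the base (the top edge), so y_c = 0.8 m and h_c = 0.8 × 0.839620 = 0.671696 m.
A = ½ × 1.98 × 2.4 = 2.376 m².
Resultant F = γ·h_c·A = 10.05525 × 0.671696 × 2.376 = 16.0477 kN.
I_c = b·h³/36 = 1.98 × 2.4³/36 = 0.76032 m⁴.
Centre of pressure: y_p = y_c + I_c/(y_c·A) = 0.8 + 0.76032/(0.8 × 2.376) = 0.8 + 0.4 = 1.2 m along the plane.
Vertically, h_p = y_p·sinθ = 1.2 × 0.839620 = 1.00754 m.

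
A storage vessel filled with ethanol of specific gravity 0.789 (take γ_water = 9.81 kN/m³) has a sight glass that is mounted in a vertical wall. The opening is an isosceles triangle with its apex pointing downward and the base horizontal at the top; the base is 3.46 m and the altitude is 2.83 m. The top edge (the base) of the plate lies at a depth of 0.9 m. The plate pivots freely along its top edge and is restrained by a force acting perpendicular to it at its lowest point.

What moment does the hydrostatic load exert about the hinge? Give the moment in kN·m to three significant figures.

M ≈ 82.8 kN·m

γ = 0.789 × 9.81 = 7.74009 kN/m³.
With the apex down, the centroid sits h/3 = 2.83/3 = 0.943333 m below the base (the top edge), so the centroid depth is h_c = 0.9 + 0.943333 = 1.84333 m.
A = ½ × 3.46 × 2.83 = 4.8959 m².
Resultant F = γ·h_c·A = 7.74009 × 1.84333 × 4.8959 = 69.8524 kN.
I_c = b·h³/36 = 3.46 × 2.83³/36 = 2.17838 m⁴.
Centre of pressure: y_p = y_c + I_c/(y_c·A) = 1.84333 + 2.17838/(1.84333 × 4.8959) = 1.84333 + 0.241378 = 2.08471 m along the plane.
The resultant acts 0.943333 + 0.241378 = 1.18471 m (along the plate) below the hinge at the top edge, so the moment about the hinge is M = F × 1.18471 = 69.8524 × 1.18471 = 82.7548 kN·m.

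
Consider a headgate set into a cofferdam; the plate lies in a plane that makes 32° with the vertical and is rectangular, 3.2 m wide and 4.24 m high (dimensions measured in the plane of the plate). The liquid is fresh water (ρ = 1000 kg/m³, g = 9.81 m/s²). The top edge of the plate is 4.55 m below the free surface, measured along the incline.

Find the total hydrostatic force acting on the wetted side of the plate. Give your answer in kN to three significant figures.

F ≈ 753 kN

γ = ρg = 1000 × 9.81 = 9810 N/m³ = 9.81 kN/m³.
The plate makes 32° with the vertical, i.e. θ = 90° − 32° = 58° to the horizontal. Measuring y along the incline from the free-surface line, vertical depth h = y·sinθ with sinθ = 0.848048.
The centroid lies 4.24/2 = 2.12 m below the top edge, so y_c = 4.55 + 2.12 = 6.67 m and h_c = 6.67 × 0.848048 = 5.65648 m.
A = 3.2 × 4.24 = 13.568 m².
Resultant F = γ·h_c·A = 9.81 × 5.65648 × 13.568 = 752.889 kN.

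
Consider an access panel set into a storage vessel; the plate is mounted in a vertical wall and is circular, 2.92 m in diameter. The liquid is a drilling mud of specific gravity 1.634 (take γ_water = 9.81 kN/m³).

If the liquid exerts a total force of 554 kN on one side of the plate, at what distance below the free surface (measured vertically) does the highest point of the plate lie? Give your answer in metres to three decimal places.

γ = 1.634 × 9.81 = 16.02954 kN/m³.
A = π(1.46)² = 6.69662 m².
From F = γ·h_c·A, the centroid depth is h_c = 554/(16.02954 × 6.69662) = 5.16099 m.
The centroid is at the centre, 1.46 m below the top of the plate, so the highest point sits at h_top = 5.16099 − 1.46 = 3.70099 m below the surface.

d_top ≈ 3.701 m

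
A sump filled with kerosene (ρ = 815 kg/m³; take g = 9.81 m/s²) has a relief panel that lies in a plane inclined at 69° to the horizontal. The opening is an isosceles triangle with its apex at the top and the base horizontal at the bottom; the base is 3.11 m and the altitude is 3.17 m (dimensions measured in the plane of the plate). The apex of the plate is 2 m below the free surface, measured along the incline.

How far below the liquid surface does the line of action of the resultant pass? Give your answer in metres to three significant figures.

γ = ρg = 815 × 9.81 / 1000 = 7.99515 kN/m³.
Let θ = 69° be the plate's angle to the horizontal; measure y along the incline from where the plane meets the free surface. Vertical depth h = y·sinθ with sinθ = 0.933580.
With the apex up, the centroid sits 2h/3 = 2 × 3.17/3 = 2.11333 m below the apex, so y_c = 2 + 2.11333 = 4.11333 m and h_c = 4.11333 × 0.933580 = 3.84012 m.
A = ½ × 3.11 × 3.17 = 4.92935 m².
Resultant F = γ·h_c·A = 7.99515 × 3.84012 × 4.92935 = 151.343 kN.
I_c = b·h³/36 = 3.11 × 3.17³/36 = 2.75192 m⁴.
Centre of pressure: y_p = y_c + I_c/(y_c·A) = 4.11333 + 2.75192/(4.11333 × 4.92935) = 4.11333 + 0.135723 = 4.24905 m along the plane.
Vertically, h_p = y_p·sinθ = 4.24905 × 0.933580 = 3.96683 m.

h_p = 3.97 m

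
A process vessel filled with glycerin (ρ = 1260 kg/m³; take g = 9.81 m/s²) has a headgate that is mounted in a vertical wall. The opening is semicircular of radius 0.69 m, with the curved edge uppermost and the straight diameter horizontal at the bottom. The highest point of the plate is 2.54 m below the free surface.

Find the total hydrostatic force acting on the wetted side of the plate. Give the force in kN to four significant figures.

F ≈ 27.15 kN

γ = ρg = 1260 × 9.81 / 1000 = 12.3606 kN/m³.
The centroid lies 4r/(3π) = 0.292845 m above the diameter, so r − 4r/(3π) = 0.69 − 0.292845 = 0.397155 m below the topmost point, so the centroid depth is h_c = 2.54 + 0.397155 = 2.93716 m.
A = πr²/2 = π × 0.69²/2 = 0.747856 m².
Resultant F = γ·h_c·A = 12.3606 × 2.93716 × 0.747856 = 27.151 kN.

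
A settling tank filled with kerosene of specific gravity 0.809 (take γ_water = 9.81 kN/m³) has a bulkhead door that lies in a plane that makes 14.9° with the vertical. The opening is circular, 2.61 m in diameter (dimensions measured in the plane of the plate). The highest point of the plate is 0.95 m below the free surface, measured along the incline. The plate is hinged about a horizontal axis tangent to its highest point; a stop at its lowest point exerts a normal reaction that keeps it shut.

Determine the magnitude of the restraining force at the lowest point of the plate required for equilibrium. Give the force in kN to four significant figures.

γ = 0.809 × 9.81 = 7.93629 kN/m³.
The plate makes 14.9° with the vertical, i.e. θ = 90° − 14.9° = 75.1° to the horizontal. Measuring y along the incline from the free-surface line, vertical depth h = y·sinθ with sinθ = 0.966376.
The centroid is at the centre, 1.305 m below the top of the plate, so y_c = 0.95 + 1.305 = 2.255 m and h_c = 2.255 × 0.966376 = 2.17918 m.
A = π(1.305)² = 5.35021 m².
Resultant F = γ·h_c·A = 7.93629 × 2.17918 × 5.35021 = 92.5298 kN.
I_c = πr⁴/4 = π × 1.305⁴/4 = 2.27789 m⁴.
Centre of pressure: y_p = y_c + I_c/(y_c·A) = 2.255 + 2.27789/(2.255 × 5.35021) = 2.255 + 0.188806 = 2.44381 m along the plane.
The resultant acts 1.305 + 0.188806 = 1.49381 m (along the plate) below the hinge at the top edge, so the moment about the hinge is M = F × 1.49381 = 92.5298 × 1.49381 = 138.222 kN·m.
A normal force at the bottom, 2.61 m from the hinge, must supply this moment: P = 138.222/2.61 = 52.9586 kN.

P ≈ 52.96 kN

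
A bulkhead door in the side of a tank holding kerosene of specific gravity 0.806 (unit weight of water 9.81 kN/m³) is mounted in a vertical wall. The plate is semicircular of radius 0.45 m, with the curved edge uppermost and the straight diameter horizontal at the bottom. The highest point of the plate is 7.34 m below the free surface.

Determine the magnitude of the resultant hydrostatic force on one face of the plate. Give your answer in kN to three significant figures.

γ = 0.806 × 9.81 = 7.90686 kN/m³.
The centroid lies 4r/(3π) = 0.190986 m above the diameter, so r − 4r/(3π) = 0.45 − 0.190986 = 0.259014 m below the topmost point, so the centroid depth is h_c = 7.34 + 0.259014 = 7.59901 m.
A = πr²/2 = π × 0.45²/2 = 0.318086 m².
Resultant F = γ·h_c·A = 7.90686 × 7.59901 × 0.318086 = 19.112 kN.

F ≈ 19.1 kN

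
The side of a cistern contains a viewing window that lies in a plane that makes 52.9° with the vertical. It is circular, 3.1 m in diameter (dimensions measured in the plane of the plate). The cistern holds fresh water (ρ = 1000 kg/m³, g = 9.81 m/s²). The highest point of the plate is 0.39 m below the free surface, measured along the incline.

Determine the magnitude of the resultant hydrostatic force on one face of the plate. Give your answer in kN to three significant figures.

γ = ρg = 1000 × 9.81 = 9810 N/m³ = 9.81 kN/m³.
The plate makes 52.9° with the vertical, i.e. θ = 90° − 52.9° = 37.1° to the horizontal. Measuring y along the incline from the free-surface line, vertical depth h = y·sinθ with sinθ = 0.603208.
The centroid is at the centre, 1.55 m below the top of the plate, so y_c = 0.39 + 1.55 = 1.94 m and h_c = 1.94 × 0.603208 = 1.17022 m.
A = π(1.55)² = 7.54768 m².
Resultant F = γ·h_c·A = 9.81 × 1.17022 × 7.54768 = 86.6463 kN.

F ≈ 86.6 kN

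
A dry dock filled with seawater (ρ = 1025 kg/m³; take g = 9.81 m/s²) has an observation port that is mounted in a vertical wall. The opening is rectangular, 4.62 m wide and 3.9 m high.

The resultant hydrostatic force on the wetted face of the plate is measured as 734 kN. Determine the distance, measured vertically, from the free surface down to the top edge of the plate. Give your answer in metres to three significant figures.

d_top ≈ 2.10 m

γ = ρg = 1025 × 9.81 / 1000 = 10.05525 kN/m³.
A = 4.62 × 3.9 = 18.018 m².
From F = γ·h_c·A, the centroid depth is h_c = 734/(10.05525 × 18.018) = 4.05132 m.
The centroid lies 3.9/2 = 1.95 m below the top edge, so the top edge sits at h_top = 4.05132 − 1.95 = 2.10132 m below the surface.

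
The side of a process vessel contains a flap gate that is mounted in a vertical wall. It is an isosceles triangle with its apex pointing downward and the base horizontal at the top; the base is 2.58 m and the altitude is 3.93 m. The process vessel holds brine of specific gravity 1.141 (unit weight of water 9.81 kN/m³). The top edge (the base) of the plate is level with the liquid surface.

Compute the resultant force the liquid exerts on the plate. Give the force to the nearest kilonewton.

F ≈ 74 kN

γ = 1.141 × 9.81 = 11.19321 kN/m³.
With the apex down, the centroid sits h/3 = 3.93/3 = 1.31 m below the base (the top edge), so the centroid depth is h_c = 1.31 m.
A = ½ × 2.58 × 3.93 = 5.0697 m².
Resultant F = γ·h_c·A = 11.19321 × 1.31 × 5.0697 = 74.3375 kN.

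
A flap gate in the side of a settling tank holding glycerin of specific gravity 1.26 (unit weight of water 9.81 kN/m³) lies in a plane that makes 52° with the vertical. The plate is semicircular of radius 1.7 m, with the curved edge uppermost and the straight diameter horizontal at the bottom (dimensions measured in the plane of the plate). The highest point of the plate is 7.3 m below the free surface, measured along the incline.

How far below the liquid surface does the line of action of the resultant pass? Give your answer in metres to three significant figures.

γ = 1.26 × 9.81 = 12.3606 kN/m³.
The plate makes 52° with the vertical, i.e. θ = 90° − 52° = 38° to the horizontal. Measuring y along the incline from the free-surface line, vertical depth h = y·sinθ with sinθ = 0.615661.
The centroid lies 4r/(3π) = 0.721502 m above the diameter, so r − 4r/(3π) = 1.7 − 0.721502 = 0.978498 m below the topmost point, so y_c = 7.3 + 0.978498 = 8.2785 m and h_c = 8.2785 × 0.615661 = 5.09675 m.
A = πr²/2 = π × 1.7²/2 = 4.5396 m².
Resultant F = γ·h_c·A = 12.3606 × 5.09675 × 4.5396 = 285.99 kN.
I_c = (π/8 − 8/(9π))·r⁴ = 0.109757 × 1.7⁴ = 0.916701 m⁴.
Centre of pressure: y_p = y_c + I_c/(y_c·A) = 8.2785 + 0.916701/(8.2785 × 4.5396) = 8.2785 + 0.0243926 = 8.30289 m along the plane.
Vertically, h_p = y_p·sinθ = 8.30289 × 0.615661 = 5.11177 m.

h_p = 5.11 m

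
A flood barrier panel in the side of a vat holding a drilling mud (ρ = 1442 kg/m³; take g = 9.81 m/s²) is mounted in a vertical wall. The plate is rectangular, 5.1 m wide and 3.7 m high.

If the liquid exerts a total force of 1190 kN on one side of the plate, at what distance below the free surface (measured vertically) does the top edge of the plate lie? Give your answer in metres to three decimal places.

d_top ≈ 2.608 m

γ = ρg = 1442 × 9.81 / 1000 = 14.14602 kN/m³.
A = 5.1 × 3.7 = 18.87 m².
From F = γ·h_c·A, the centroid depth is h_c = 1190/(14.14602 × 18.87) = 4.45801 m.
The centroid lies 3.7/2 = 1.85 m below the top edge, so the top edge sits at h_top = 4.45801 − 1.85 = 2.60801 m below the surface.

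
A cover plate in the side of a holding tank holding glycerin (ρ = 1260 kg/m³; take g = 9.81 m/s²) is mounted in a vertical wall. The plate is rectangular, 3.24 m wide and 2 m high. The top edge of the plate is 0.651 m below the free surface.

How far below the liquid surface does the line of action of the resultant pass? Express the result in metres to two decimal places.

h_p = 1.85 m

γ = ρg = 1260 × 9.81 / 1000 = 12.3606 kN/m³.
The centroid lies 2/2 = 1 m below the top edge, so the centroid depth is h_c = 0.651 + 1 = 1.651 m.
A = 3.24 × 2 = 6.48 m².
Resultant F = γ·h_c·A = 12.3606 × 1.651 × 6.48 = 132.24 kN.
I_c = b·h³/12 = 3.24 × 2³/12 = 2.16 m⁴.
Centre of pressure: y_p = y_c + I_c/(y_c·A) = 1.651 + 2.16/(1.651 × 6.48) = 1.651 + 0.201898 = 1.8529 m along the plane.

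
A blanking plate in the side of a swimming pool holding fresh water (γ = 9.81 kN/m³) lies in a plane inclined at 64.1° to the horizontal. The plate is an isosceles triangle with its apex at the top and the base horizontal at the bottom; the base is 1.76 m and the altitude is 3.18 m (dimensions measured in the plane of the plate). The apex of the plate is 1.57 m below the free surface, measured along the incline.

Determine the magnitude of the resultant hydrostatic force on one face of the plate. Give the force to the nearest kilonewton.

γ = 9.81 kN/m³.
Let θ = 64.1° be the plate's angle to the horizontal; measure y along the incline from where the plane meets the free surface. Vertical depth h = y·sinθ with sinθ = 0.899558.
With the apex up, the centroid sits 2h/3 = 2 × 3.18/3 = 2.12 m below the apex, so y_c = 1.57 + 2.12 = 3.69 m and h_c = 3.69 × 0.899558 = 3.31937 m.
A = ½ × 1.76 × 3.18 = 2.7984 m².
Resultant F = γ·h_c·A = 9.81 × 3.31937 × 2.7984 = 91.1244 kN.

F ≈ 91 kN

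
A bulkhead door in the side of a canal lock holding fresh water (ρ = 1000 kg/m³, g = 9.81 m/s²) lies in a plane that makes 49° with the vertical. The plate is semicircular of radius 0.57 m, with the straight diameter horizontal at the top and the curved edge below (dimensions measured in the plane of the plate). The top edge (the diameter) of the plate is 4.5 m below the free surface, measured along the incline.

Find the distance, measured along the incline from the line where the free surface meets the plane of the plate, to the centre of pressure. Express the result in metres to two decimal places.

y_p = 4.75 m

γ = ρg = 1000 × 9.81 = 9810 N/m³ = 9.81 kN/m³.
The plate makes 49° with the vertical, i.e. θ = 90° − 49° = 41° to the horizontal. Measuring y along the incline from the free-surface line, vertical depth h = y·sinθ with sinθ = 0.656059.
The centroid of a semicircle lies 4r/(3π) = 0.241916 m from the diameter, here below the top edge, so y_c = 4.5 + 0.241916 = 4.74192 m and h_c = 4.74192 × 0.656059 = 3.11098 m.
A = πr²/2 = π × 0.57²/2 = 0.510352 m².
Resultant F = γ·h_c·A = 9.81 × 3.11098 × 0.510352 = 15.5753 kN.
I_c = (π/8 − 8/(9π))·r⁴ = 0.109757 × 0.57⁴ = 0.011586 m⁴.
Centre of pressure: y_p = y_c + I_c/(y_c·A) = 4.74192 + 0.011586/(4.74192 × 0.510352) = 4.74192 + 0.00478751 = 4.74671 m along the plane.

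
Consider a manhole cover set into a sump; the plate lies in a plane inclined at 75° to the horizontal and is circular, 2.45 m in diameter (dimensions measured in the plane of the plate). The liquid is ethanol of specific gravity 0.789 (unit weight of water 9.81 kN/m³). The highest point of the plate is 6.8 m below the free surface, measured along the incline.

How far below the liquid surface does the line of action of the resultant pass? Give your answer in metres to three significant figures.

h_p = 7.80 m

γ = 0.789 × 9.81 = 7.74009 kN/m³.
Let θ = 75° be the plate's angle to the horizontal; measure y along the incline from where the plane meets the free surface. Vertical depth h = y·sinθ with sinθ = 0.965926.
The centroid is at the centre, 1.225 m below the top of the plate, so y_c = 6.8 + 1.225 = 8.025 m and h_c = 8.025 × 0.965926 = 7.75156 m.
A = π(1.225)² = 4.71435 m².
Resultant F = γ·h_c·A = 7.74009 × 7.75156 × 4.71435 = 282.85 kN.
I_c = πr⁴/4 = π × 1.225⁴/4 = 1.76862 m⁴.
Centre of pressure: y_p = y_c + I_c/(y_c·A) = 8.025 + 1.76862/(8.025 × 4.71435) = 8.025 + 0.0467485 = 8.07175 m along the plane.
Vertically, h_p = y_p·sinθ = 8.07175 × 0.965926 = 7.79671 m.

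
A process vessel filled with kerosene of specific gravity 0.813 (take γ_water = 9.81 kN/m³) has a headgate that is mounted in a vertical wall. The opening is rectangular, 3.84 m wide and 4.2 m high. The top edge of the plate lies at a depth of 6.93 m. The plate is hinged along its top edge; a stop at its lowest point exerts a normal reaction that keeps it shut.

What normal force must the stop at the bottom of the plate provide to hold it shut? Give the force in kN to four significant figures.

γ = 0.813 × 9.81 = 7.97553 kN/m³.
The centroid lies 4.2/2 = 2.1 m below the top edge, so the centroid depth is h_c = 6.93 + 2.1 = 9.03 m.
A = 3.84 × 4.2 = 16.128 m².
Resultant F = γ·h_c·A = 7.97553 × 9.03 × 16.128 = 1161.52 kN.
I_c = b·h³/12 = 3.84 × 4.2³/12 = 23.7082 m⁴.
Centre of pressure: y_p = y_c + I_c/(y_c·A) = 9.03 + 23.7082/(9.03 × 16.128) = 9.03 + 0.162791 = 9.19279 m along the plane.
The resultant acts 2.1 + 0.162791 = 2.26279 m (along the plate) below the hinge at the top edge, so the moment about the hinge is M = F × 2.26279 = 1161.52 × 2.26279 = 2628.28 kN·m.
A normal force at the bottom, 4.2 m from the hinge, must supply this moment: P = 2628.28/4.2 = 625.781 kN.

P ≈ 625.8 kN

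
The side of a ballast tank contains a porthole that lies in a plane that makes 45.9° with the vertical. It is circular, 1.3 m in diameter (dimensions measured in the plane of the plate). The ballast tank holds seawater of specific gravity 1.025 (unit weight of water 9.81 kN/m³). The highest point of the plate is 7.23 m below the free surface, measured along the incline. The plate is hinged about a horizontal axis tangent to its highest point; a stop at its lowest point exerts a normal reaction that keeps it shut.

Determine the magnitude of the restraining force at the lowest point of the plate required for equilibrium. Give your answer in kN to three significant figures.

γ = 1.025 × 9.81 = 10.05525 kN/m³.
The plate makes 45.9° with the vertical, i.e. θ = 90° − 45.9° = 44.1° to the horizontal. Measuring y along the incline from the free-surface line, vertical depth h = y·sinθ with sinθ = 0.695913.
The centroid is at the centre, 0.65 m below the top of the plate, so y_c = 7.23 + 0.65 = 7.88 m and h_c = 7.88 × 0.695913 = 5.48379 m.
A = π(0.65)² = 1.32732 m².
Resultant F = γ·h_c·A = 10.05525 × 5.48379 × 1.32732 = 73.1896 kN.
I_c = πr⁴/4 = π × 0.65⁴/4 = 0.140198 m⁴.
Centre of pressure: y_p = y_c + I_c/(y_c·A) = 7.88 + 0.140198/(7.88 × 1.32732) = 7.88 + 0.0134042 = 7.8934 m along the plane.
The resultant acts 0.65 + 0.0134042 = 0.663404 m (along the plate) below the hinge at the top edge, so the moment about the hinge is M = F × 0.663404 = 73.1896 × 0.663404 = 48.5543 kN·m.
A normal force at the bottom, 1.3 m from the hinge, must supply this moment: P = 48.5543/1.3 = 37.3495 kN.

P ≈ 37.3 kN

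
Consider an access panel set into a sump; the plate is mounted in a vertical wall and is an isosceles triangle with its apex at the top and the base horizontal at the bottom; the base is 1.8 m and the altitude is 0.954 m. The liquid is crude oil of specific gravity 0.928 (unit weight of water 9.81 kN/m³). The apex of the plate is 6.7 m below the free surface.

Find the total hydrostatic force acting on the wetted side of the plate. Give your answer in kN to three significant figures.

γ = 0.928 × 9.81 = 9.10368 kN/m³.
With the apex up, the centroid sits 2h/3 = 2 × 0.954/3 = 0.636 m below the apex, so the centroid depth is h_c = 6.7 + 0.636 = 7.336 m.
A = ½ × 1.8 × 0.954 = 0.8586 m².
Resultant F = γ·h_c·A = 9.10368 × 7.336 × 0.8586 = 57.3413 kN.

F ≈ 57.3 kN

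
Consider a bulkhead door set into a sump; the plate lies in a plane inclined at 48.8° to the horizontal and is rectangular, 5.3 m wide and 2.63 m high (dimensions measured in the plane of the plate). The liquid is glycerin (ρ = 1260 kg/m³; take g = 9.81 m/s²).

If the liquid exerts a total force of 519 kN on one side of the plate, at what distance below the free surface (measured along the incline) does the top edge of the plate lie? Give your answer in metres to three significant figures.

y_top ≈ 2.69 m

γ = ρg = 1260 × 9.81 / 1000 = 12.3606 kN/m³.
A = 5.3 × 2.63 = 13.939 m².
From F = γ·h_c·A, the centroid depth is h_c = 519/(12.3606 × 13.939) = 3.01229 m.
Let θ = 48.8° be the plate's angle to the horizontal; measure y along the incline from where the plane meets the free surface. Vertical depth h = y·sinθ with sinθ = 0.752415.
Along the incline, y_c = h_c/sinθ = 3.01229/0.752415 = 4.0035 m.
The centroid lies 2.63/2 = 1.315 m below the top edge, so the top edge sits at y_top = 4.0035 − 1.315 = 2.6885 m along the incline.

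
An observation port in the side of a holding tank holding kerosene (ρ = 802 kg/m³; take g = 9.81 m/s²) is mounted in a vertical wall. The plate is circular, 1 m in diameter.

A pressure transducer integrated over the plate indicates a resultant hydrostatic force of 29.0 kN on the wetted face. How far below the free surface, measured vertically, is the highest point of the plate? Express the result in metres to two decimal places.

d_top ≈ 4.19 m

γ = ρg = 802 × 9.81 / 1000 = 7.86762 kN/m³.
A = π(0.5)² = 0.785398 m².
From F = γ·h_c·A, the centroid depth is h_c = 29.0/(7.86762 × 0.785398) = 4.69315 m.
The centroid is at the centre, 0.5 m below the top of the plate, so the highest point sits at h_top = 4.69315 − 0.5 = 4.19315 m below the surface.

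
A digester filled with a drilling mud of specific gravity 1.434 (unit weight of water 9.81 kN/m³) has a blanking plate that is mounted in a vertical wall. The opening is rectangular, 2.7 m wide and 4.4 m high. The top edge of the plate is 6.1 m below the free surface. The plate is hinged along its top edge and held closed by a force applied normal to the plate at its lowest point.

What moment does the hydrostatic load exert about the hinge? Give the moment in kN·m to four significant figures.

M ≈ 3321 kN·m

γ = 1.434 × 9.81 = 14.06754 kN/m³.
The centroid lies 4.4/2 = 2.2 m below the top edge, so the centroid depth is h_c = 6.1 + 2.2 = 8.3 m.
A = 2.7 × 4.4 = 11.88 m².
Resultant F = γ·h_c·A = 14.06754 × 8.3 × 11.88 = 1387.12 kN.
I_c = b·h³/12 = 2.7 × 4.4³/12 = 19.1664 m⁴.
Centre of pressure: y_p = y_c + I_c/(y_c·A) = 8.3 + 19.1664/(8.3 × 11.88) = 8.3 + 0.194378 = 8.49438 m along the plane.
The resultant acts 2.2 + 0.194378 = 2.39438 m (along the plate) below the hinge at the top edge, so the moment about the hinge is M = F × 2.39438 = 1387.12 × 2.39438 = 3321.29 kN·m.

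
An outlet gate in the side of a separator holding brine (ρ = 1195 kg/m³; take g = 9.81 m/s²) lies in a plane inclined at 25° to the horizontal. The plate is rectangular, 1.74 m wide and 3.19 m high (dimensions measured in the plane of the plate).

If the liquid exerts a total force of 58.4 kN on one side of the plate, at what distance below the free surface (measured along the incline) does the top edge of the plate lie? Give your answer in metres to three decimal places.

γ = ρg = 1195 × 9.81 / 1000 = 11.72295 kN/m³.
A = 1.74 × 3.19 = 5.5506 m².
From F = γ·h_c·A, the centroid depth is h_c = 58.4/(11.72295 × 5.5506) = 0.897503 m.
Let θ = 25° be the plate's angle to the horizontal; measure y along the incline from where the plane meets the free surface. Vertical depth h = y·sinθ with sinθ = 0.422618.
Along the incline, y_c = h_c/sinθ = 0.897503/0.422618 = 2.12367 m.
The centroid lies 3.19/2 = 1.595 m below the top edge, so the top edge sits at y_top = 2.12367 − 1.595 = 0.52867 m along the incline.

y_top ≈ 0.529 m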